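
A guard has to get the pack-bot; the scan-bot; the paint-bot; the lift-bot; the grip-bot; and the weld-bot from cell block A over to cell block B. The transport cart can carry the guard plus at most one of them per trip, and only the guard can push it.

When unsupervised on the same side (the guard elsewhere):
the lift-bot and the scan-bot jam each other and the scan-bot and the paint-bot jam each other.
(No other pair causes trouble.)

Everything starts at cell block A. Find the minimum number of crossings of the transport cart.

13

Counting alone: the guard can take at most 1 across per trip to cell block B, so moving all 6 needs at least 6 loaded trips out, with a return between consecutive ones — at least 11 crossings.
The safety rule pushes this higher. Following every safe sequence of crossings, the most of the 6 that can be at cell block B as the transport cart arrives there on crossing 11 is 5 — never all 6.
So no plan with fewer than 13 crossings exists, and this one achieves 13:
1. Guard goes to cell block B with the scan-bot.
2. Guard goes back to cell block A alone.
3. Guard goes to cell block B with the pack-bot.
4. Guard goes back to cell block A alone.
5. Guard goes to cell block B with the paint-bot.
6. Guard goes back to cell block A with the scan-bot.
7. Guard goes to cell block B with the lift-bot.
8. Guard goes back to cell block A alone.
9. Guard goes to cell block B with the grip-bot.
10. Guard goes back to cell block A alone.
11. Guard goes to cell block B with the weld-bot.
12. Guard goes back to cell block A alone.
13. Guard goes to cell block B with the scan-bot.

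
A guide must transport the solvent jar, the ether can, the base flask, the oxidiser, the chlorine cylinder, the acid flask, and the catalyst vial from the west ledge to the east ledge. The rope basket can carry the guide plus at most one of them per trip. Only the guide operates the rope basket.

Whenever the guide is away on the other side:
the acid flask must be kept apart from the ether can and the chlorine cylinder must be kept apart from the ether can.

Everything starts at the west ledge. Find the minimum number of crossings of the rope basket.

Counting alone: the guide can take at most 1 across per trip to the east ledge, so moving all 7 needs at least 7 loaded trips out, with a return between consecutive ones — at least 13 crossings.
The safety rule pushes this higher. Following every safe sequence of crossings, the most of the 7 that can be at the east ledge as the rope basket arrives there on crossing 13 is 6 — never all 7.
So no plan with fewer than 15 crossings exists, and this one achieves 15:
1. Guide goes to the east ledge with the ether can.  [the west ledge: the acid flask, the base flask, the catalyst vial, the chlorine cylinder, the oxidiser, the solvent jar | the east ledge: the ether can]
2. Guide goes back to the west ledge alone.  [the west ledge: the acid flask, the base flask, the catalyst vial, the chlorine cylinder, the oxidiser, the solvent jar | the east ledge: the ether can]
3. Guide goes to the east ledge with the solvent jar.  [the west ledge: the acid flask, the base flask, the catalyst vial, the chlorine cylinder, the oxidiser | the east ledge: the ether can, the solvent jar]
4. Guide goes back to the west ledge alone.  [the west ledge: the acid flask, the base flask, the catalyst vial, the chlorine cylinder, the oxidiser | the east ledge: the ether can, the solvent jar]
5. Guide goes to the east ledge with the base flask.  [the west ledge: the acid flask, the catalyst vial, the chlorine cylinder, the oxidiser | the east ledge: the base flask, the ether can, the solvent jar]
6. Guide goes back to the west ledge alone.  [the west ledge: the acid flask, the catalyst vial, the chlorine cylinder, the oxidiser | the east ledge: the base flask, the ether can, the solvent jar]
7. Guide goes to the east ledge with the oxidiser.  [the west ledge: the acid flask, the catalyst vial, the chlorine cylinder | the east ledge: the base flask, the ether can, the oxidiser, the solvent jar]
8. Guide goes back to the west ledge alone.  [the west ledge: the acid flask, the catalyst vial, the chlorine cylinder | the east ledge: the base flask, the ether can, the oxidiser, the solvent jar]
9. Guide goes to the east ledge with the chlorine cylinder.  [the west ledge: the acid flask, the catalyst vial | the east ledge: the base flask, the chlorine cylinder, the ether can, the oxidiser, the solvent jar]
10. Guide goes back to the west ledge with the ether can.  [the west ledge: the acid flask, the catalyst vial, the ether can | the east ledge: the base flask, the chlorine cylinder, the oxidiser, the solvent jar]
11. Guide goes to the east ledge with the acid flask.  [the west ledge: the catalyst vial, the ether can | the east ledge: the acid flask, the base flask, the chlorine cylinder, the oxidiser, the solvent jar]
12. Guide goes back to the west ledge alone.  [the west ledge: the catalyst vial, the ether can | the east ledge: the acid flask, the base flask, the chlorine cylinder, the oxidiser, the solvent jar]
13. Guide goes to the east ledge with the catalyst vial.  [the west ledge: the ether can | the east ledge: the acid flask, the base flask, the catalyst vial, the chlorine cylinder, the oxidiser, the solvent jar]
14. Guide goes back to the west ledge alone.  [the west ledge: the ether can | the east ledge: the acid flask, the base flask, the catalyst vial, the chlorine cylinder, the oxidiser, the solvent jar]
15. Guide goes to the east ledge with the ether can.  [the west ledge: — | the east ledge: the acid flask, the base flask, the catalyst vial, the chlorine cylinder, the ether can, the oxidiser, the solvent jar]

15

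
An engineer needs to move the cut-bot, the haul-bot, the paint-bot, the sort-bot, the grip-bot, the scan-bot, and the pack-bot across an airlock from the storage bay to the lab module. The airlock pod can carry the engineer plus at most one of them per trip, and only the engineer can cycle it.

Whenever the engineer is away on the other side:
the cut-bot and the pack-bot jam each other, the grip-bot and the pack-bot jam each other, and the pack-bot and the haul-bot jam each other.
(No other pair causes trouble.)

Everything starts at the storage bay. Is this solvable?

No

Following every safe sequence of crossings from the start, the most of the 7 that can be at the lab module as the airlock pod arrives there on crossings 1, 3, 5, 7, 9 is 1, 2, 3, 4, 5 respectively; the best ever achieved is 5 of 7.
From crossing 11 on, no configuration arises that was not already reachable earlier: only 72 distinct safe configurations (who is on which side, and where the airlock pod is) can ever be reached, none of them has everyone across, and every continuation just revisits them. So no valid plan exists.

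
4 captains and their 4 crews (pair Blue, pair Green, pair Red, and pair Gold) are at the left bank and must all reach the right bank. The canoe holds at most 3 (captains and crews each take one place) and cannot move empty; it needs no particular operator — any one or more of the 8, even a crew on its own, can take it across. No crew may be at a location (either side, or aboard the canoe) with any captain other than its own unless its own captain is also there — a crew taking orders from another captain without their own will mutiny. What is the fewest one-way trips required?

9

Counting alone: each trip to the right bank takes at most 3 across and each return brings at least 1 back, so after t trips out (and t−1 returns) at most 3t − (t−1) of the 8 are across; that first reaches 8 at t = 4, so at least 7 crossings are needed.
The safety rule pushes this higher. Following every safe sequence of crossings, the most of the 8 that can be at the right bank as the canoe arrives there on crossing 7 is 7 — never all 8.
So no plan with fewer than 9 crossings exists, and this one achieves 9:
1. captain Blue and crew Blue cross → the right bank.
2. captain Blue crosses ← the left bank.
3. captain Blue, captain Green, and crew Green cross → the right bank.
4. captain Blue and crew Blue cross ← the left bank.
5. captain Blue, captain Gold, and captain Red cross → the right bank.
6. crew Green crosses ← the left bank.
7. crew Blue and crew Green cross → the right bank.
8. crew Blue crosses ← the left bank.
9. crew Blue, crew Gold, and crew Red cross → the right bank.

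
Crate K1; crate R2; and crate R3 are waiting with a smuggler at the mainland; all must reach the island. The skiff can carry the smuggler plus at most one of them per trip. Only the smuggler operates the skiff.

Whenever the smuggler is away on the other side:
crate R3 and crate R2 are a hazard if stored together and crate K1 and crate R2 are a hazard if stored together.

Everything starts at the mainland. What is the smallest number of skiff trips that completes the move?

Counting alone: the smuggler can take at most 1 across per trip to the island, so moving all 3 needs at least 3 loaded trips out, with a return between consecutive ones — at least 5 crossings.
The safety rule pushes this higher. Following every safe sequence of crossings, the most of the 3 that can be at the island as the skiff arrives there on crossing 5 is 2 — never all 3.
So no plan with fewer than 7 crossings exists, and this one achieves 7:
1. Smuggler goes to the island with crate R2.  [the mainland: crate K1, crate R3 | the island: crate R2]
2. Smuggler goes back to the mainland alone.  [the mainland: crate K1, crate R3 | the island: crate R2]
3. Smuggler goes to the island with crate K1.  [the mainland: crate R3 | the island: crate K1, crate R2]
4. Smuggler goes back to the mainland with crate R2.  [the mainland: crate R2, crate R3 | the island: crate K1]
5. Smuggler goes to the island with crate R3.  [the mainland: crate R2 | the island: crate K1, crate R3]
6. Smuggler goes back to the mainland alone.  [the mainland: crate R2 | the island: crate K1, crate R3]
7. Smuggler goes to the island with crate R2.  [the mainland: — | the island: crate K1, crate R2, crate R3]

7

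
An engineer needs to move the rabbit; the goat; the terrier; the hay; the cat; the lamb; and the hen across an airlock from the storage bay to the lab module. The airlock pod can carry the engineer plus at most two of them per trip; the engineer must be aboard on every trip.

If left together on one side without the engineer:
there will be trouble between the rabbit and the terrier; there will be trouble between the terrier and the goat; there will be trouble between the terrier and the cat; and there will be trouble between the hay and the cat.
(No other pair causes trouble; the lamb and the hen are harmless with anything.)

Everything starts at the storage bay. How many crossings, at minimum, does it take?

Counting alone: the engineer can take at most 2 across per trip to the lab module, so moving all 7 needs at least 4 loaded trips out, with a return between consecutive ones — at least 7 crossings.
The plan below uses exactly 7 crossings, so it is optimal:
1. Engineer goes to the lab module with the hay and the terrier.  [the storage bay: the cat, the goat, the hen, the lamb, the rabbit | the lab module: the hay, the terrier]
2. Engineer goes back to the storage bay alone.  [the storage bay: the cat, the goat, the hen, the lamb, the rabbit | the lab module: the hay, the terrier]
3. Engineer goes to the lab module with the hen and the lamb.  [the storage bay: the cat, the goat, the rabbit | the lab module: the hay, the hen, the lamb, the terrier]
4. Engineer goes back to the storage bay alone.  [the storage bay: the cat, the goat, the rabbit | the lab module: the hay, the hen, the lamb, the terrier]
5. Engineer goes to the lab module with the goat and the rabbit.  [the storage bay: the cat | the lab module: the goat, the hay, the hen, the lamb, the rabbit, the terrier]
6. Engineer goes back to the storage bay with the terrier.  [the storage bay: the cat, the terrier | the lab module: the goat, the hay, the hen, the lamb, the rabbit]
7. Engineer goes to the lab module with the cat and the terrier.  [the storage bay: — | the lab module: the cat, the goat, the hay, the hen, the lamb, the rabbit, the terrier]

7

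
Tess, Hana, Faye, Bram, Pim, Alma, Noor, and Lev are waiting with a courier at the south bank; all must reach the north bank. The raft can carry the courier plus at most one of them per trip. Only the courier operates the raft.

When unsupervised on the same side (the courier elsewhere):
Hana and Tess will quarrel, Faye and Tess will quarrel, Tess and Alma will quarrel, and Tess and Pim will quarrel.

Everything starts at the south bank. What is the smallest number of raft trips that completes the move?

Following every safe sequence of crossings from the start, the most of the 8 that can be at the north bank as the raft arrives there on crossings 1, 3, 5, 7, 9 is 1, 2, 3, 4, 5 respectively; the best ever achieved is 5 of 8.
From crossing 11 on, no configuration arises that was not already reachable earlier: only 88 distinct safe configurations (who is on which side, and where the raft is) can ever be reached, none of them has everyone across, and every continuation just revisits them. So no valid plan exists.

impossible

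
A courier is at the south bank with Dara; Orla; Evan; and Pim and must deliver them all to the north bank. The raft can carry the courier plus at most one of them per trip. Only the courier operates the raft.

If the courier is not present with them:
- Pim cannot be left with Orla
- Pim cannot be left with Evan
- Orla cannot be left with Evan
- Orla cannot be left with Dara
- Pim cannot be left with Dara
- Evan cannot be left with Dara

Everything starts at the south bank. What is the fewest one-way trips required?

Whatever the first load, the items left behind include a forbidden pair without the courier. No opening move is safe, so no plan exists.

impossible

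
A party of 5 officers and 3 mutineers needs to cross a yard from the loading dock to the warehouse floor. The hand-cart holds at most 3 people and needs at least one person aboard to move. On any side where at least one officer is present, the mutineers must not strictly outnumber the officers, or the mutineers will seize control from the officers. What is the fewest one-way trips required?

7

Counting alone: each trip to the warehouse floor takes at most 3 across and each return brings at least 1 back, so after t trips out (and t−1 returns) at most 3t − (t−1) of the 8 are across; that first reaches 8 at t = 4, so at least 7 crossings are needed.
The plan below uses exactly 7 crossings, so it is optimal:
1. 2 mutineers → the warehouse floor.  (the loading dock: 5O 1M; the warehouse floor: 0O 2M)
2. 1 mutineer ← the loading dock.  (the loading dock: 5O 2M; the warehouse floor: 0O 1M)
3. 2 officers and 1 mutineer → the warehouse floor.  (the loading dock: 3O 1M; the warehouse floor: 2O 2M)
4. 1 mutineer ← the loading dock.  (the loading dock: 3O 2M; the warehouse floor: 2O 1M)
5. 1 officer and 2 mutineers → the warehouse floor.  (the loading dock: 2O 0M; the warehouse floor: 3O 3M)
6. 1 mutineer ← the loading dock.  (the loading dock: 2O 1M; the warehouse floor: 3O 2M)
7. 2 officers and 1 mutineer → the warehouse floor.  (the loading dock: 0O 0M; the warehouse floor: 5O 3M)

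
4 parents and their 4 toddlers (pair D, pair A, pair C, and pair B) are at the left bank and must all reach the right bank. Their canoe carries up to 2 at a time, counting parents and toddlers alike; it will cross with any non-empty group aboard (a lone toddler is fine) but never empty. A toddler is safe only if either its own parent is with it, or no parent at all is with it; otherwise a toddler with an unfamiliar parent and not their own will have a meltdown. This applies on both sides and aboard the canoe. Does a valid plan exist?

No

Following every safe sequence of crossings from the start, the most of the 8 that can be at the right bank as the canoe arrives there on crossings 1, 3, 5 is 2, 3, 4 respectively; the best ever achieved is 4 of 8.
From crossing 7 on, no configuration arises that was not already reachable earlier: only 44 distinct safe configurations (who is on which side, and where the canoe is) can ever be reached, none of them has everyone across, and every continuation just revisits them. So no valid plan exists.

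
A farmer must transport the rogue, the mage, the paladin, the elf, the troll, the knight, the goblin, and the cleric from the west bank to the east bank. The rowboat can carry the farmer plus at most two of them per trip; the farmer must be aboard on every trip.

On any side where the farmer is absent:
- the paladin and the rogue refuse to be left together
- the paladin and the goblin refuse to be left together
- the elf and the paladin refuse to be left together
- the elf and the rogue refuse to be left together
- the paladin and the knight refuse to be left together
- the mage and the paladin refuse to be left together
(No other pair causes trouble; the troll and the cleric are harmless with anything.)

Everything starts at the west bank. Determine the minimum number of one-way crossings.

13

Counting alone: the farmer can take at most 2 across per trip to the east bank, so moving all 8 needs at least 4 loaded trips out, with a return between consecutive ones — at least 7 crossings.
The safety rule pushes this higher. Following every safe sequence of crossings, the most of the 8 that can be at the east bank as the rowboat arrives there on crossings 7, 9, 11 is 5, 6, 7 respectively — never all 8.
So no plan with fewer than 13 crossings exists, and this one achieves 13:
1. Farmer goes to the east bank with the paladin and the rogue.
2. Farmer goes back to the west bank with the rogue.
3. Farmer goes to the east bank with the mage and the rogue.
4. Farmer goes back to the west bank with the paladin.
5. Farmer goes to the east bank with the paladin and the troll.
6. Farmer goes back to the west bank with the paladin.
7. Farmer goes to the east bank with the knight and the paladin.
8. Farmer goes back to the west bank with the paladin.
9. Farmer goes to the east bank with the goblin and the paladin.
10. Farmer goes back to the west bank with the paladin.
11. Farmer goes to the east bank with the cleric and the paladin.
12. Farmer goes back to the west bank with the paladin.
13. Farmer goes to the east bank with the elf and the paladin.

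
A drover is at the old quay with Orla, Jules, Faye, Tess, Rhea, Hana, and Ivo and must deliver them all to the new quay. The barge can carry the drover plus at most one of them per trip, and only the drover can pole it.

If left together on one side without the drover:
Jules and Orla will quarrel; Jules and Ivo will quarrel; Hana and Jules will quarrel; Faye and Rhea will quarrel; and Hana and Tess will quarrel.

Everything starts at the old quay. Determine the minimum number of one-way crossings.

impossible

Whatever the first load, the items left behind include a forbidden pair without the drover. No opening move is safe, so no plan exists.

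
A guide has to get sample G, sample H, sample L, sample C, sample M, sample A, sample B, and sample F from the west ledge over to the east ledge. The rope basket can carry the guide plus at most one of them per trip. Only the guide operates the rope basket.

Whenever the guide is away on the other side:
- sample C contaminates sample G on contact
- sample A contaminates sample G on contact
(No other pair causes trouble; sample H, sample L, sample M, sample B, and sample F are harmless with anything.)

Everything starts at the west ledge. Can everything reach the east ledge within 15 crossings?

No

Counting alone: the guide can take at most 1 across per trip to the east ledge, so moving all 8 needs at least 8 loaded trips out, with a return between consecutive ones — at least 15 crossings.
The safety rule pushes this higher. Following every safe sequence of crossings, the most of the 8 that can be at the east ledge as the rope basket arrives there on crossing 15 is 7 — never all 8.
So the move cannot be finished within 15 crossings. (The shortest complete plan takes 17:)
1. Guide goes to the east ledge with sample G.  [the west ledge: sample A, sample B, sample C, sample F, sample H, sample L, sample M | the east ledge: sample G]
2. Guide goes back to the west ledge alone.  [the west ledge: sample A, sample B, sample C, sample F, sample H, sample L, sample M | the east ledge: sample G]
3. Guide goes to the east ledge with sample H.  [the west ledge: sample A, sample B, sample C, sample F, sample L, sample M | the east ledge: sample G, sample H]
4. Guide goes back to the west ledge alone.  [the west ledge: sample A, sample B, sample C, sample F, sample L, sample M | the east ledge: sample G, sample H]
5. Guide goes to the east ledge with sample L.  [the west ledge: sample A, sample B, sample C, sample F, sample M | the east ledge: sample G, sample H, sample L]
6. Guide goes back to the west ledge alone.  [the west ledge: sample A, sample B, sample C, sample F, sample M | the east ledge: sample G, sample H, sample L]
7. Guide goes to the east ledge with sample C.  [the west ledge: sample A, sample B, sample F, sample M | the east ledge: sample C, sample G, sample H, sample L]
8. Guide goes back to the west ledge with sample G.  [the west ledge: sample A, sample B, sample F, sample G, sample M | the east ledge: sample C, sample H, sample L]
9. Guide goes to the east ledge with sample A.  [the west ledge: sample B, sample F, sample G, sample M | the east ledge: sample A, sample C, sample H, sample L]
10. Guide goes back to the west ledge alone.  [the west ledge: sample B, sample F, sample G, sample M | the east ledge: sample A, sample C, sample H, sample L]
11. Guide goes to the east ledge with sample M.  [the west ledge: sample B, sample F, sample G | the east ledge: sample A, sample C, sample H, sample L, sample M]
12. Guide goes back to the west ledge alone.  [the west ledge: sample B, sample F, sample G | the east ledge: sample A, sample C, sample H, sample L, sample M]
13. Guide goes to the east ledge with sample B.  [the west ledge: sample F, sample G | the east ledge: sample A, sample B, sample C, sample H, sample L, sample M]
14. Guide goes back to the west ledge alone.  [the west ledge: sample F, sample G | the east ledge: sample A, sample B, sample C, sample H, sample L, sample M]
15. Guide goes to the east ledge with sample F.  [the west ledge: sample G | the east ledge: sample A, sample B, sample C, sample F, sample H, sample L, sample M]
16. Guide goes back to the west ledge alone.  [the west ledge: sample G | the east ledge: sample A, sample B, sample C, sample F, sample H, sample L, sample M]
17. Guide goes to the east ledge with sample G.  [the west ledge: — | the east ledge: sample A, sample B, sample C, sample F, sample G, sample H, sample L, sample M]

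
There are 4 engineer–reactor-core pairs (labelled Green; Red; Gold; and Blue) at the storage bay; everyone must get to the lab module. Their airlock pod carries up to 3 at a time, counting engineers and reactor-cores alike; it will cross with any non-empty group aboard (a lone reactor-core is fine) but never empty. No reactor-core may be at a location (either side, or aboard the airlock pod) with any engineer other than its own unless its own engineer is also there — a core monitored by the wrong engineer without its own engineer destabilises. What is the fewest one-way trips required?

Counting alone: each trip to the lab module takes at most 3 across and each return brings at least 1 back, so after t trips out (and t−1 returns) at most 3t − (t−1) of the 8 are across; that first reaches 8 at t = 4, so at least 7 crossings are needed.
The safety rule pushes this higher. Following every safe sequence of crossings, the most of the 8 that can be at the lab module as the airlock pod arrives there on crossing 7 is 7 — never all 8.
So no plan with fewer than 9 crossings exists, and this one achieves 9:
1. engineer Green and reactor-core Green cross → the lab module.
2. engineer Green crosses ← the storage bay.
3. engineer Green, engineer Red, and reactor-core Red cross → the lab module.
4. engineer Green and reactor-core Green cross ← the storage bay.
5. engineer Blue, engineer Gold, and engineer Green cross → the lab module.
6. reactor-core Red crosses ← the storage bay.
7. reactor-core Green and reactor-core Red cross → the lab module.
8. reactor-core Green crosses ← the storage bay.
9. reactor-core Blue, reactor-core Gold, and reactor-core Green cross → the lab module.

9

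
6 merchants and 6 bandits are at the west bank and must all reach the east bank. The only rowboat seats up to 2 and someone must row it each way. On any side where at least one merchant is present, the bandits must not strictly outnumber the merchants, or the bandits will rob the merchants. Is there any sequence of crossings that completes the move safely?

No

Following every safe sequence of crossings from the start, the most of the 12 that can be at the east bank as the rowboat arrives there on crossings 1, 3, 5, 7, 9 is 2, 3, 4, 5, 6 respectively; the best ever achieved is 6 of 12.
From crossing 11 on, no configuration arises that was not already reachable earlier: only 15 distinct safe configurations (who is on which side, and where the rowboat is) can ever be reached, none of them has everyone across, and every continuation just revisits them. They are: 0 merchants + 0 bandits across (rowboat back at the start); 0 merchants + 1 bandit across (rowboat there); 0 merchants + 1 bandit across (rowboat back at the start); 0 merchants + 2 bandits across (rowboat there); 0 merchants + 2 bandits across (rowboat back at the start); 0 merchants + 3 bandits across (rowboat there); 0 merchants + 3 bandits across (rowboat back at the start); 0 merchants + 4 bandits across (rowboat there); 0 merchants + 4 bandits across (rowboat back at the start); 0 merchants + 5 bandits across (rowboat there); 0 merchants + 5 bandits across (rowboat back at the start); 0 merchants + 6 bandits across (rowboat there); 1 merchant + 1 bandit across (rowboat there); 1 merchant + 1 bandit across (rowboat back at the start); 2 merchants + 2 bandits across (rowboat there). So no valid plan exists.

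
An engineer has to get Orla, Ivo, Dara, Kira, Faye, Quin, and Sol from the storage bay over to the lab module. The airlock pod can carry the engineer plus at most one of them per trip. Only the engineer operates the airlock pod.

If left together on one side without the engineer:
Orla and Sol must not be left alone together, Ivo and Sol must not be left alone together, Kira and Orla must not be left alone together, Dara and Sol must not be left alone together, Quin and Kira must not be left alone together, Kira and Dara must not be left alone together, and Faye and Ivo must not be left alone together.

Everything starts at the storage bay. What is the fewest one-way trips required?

impossible

Whatever the first load, the items left behind include a forbidden pair without the engineer. No opening move is safe, so no plan exists.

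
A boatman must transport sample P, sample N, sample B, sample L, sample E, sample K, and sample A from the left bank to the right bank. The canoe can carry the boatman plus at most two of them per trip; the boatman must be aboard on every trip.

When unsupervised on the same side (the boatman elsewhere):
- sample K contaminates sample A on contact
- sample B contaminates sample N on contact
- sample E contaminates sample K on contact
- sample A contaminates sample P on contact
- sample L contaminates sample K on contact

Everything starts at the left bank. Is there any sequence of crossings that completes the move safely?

Whatever the first load, the items left behind include a forbidden pair without the boatman. No opening move is safe, so no plan exists.

No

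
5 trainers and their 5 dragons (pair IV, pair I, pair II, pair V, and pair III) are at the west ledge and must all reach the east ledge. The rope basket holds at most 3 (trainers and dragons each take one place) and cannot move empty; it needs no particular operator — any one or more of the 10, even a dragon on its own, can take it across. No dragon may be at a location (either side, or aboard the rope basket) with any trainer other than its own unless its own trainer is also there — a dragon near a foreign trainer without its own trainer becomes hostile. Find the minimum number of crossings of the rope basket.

11

Counting alone: each trip to the east ledge takes at most 3 across and each return brings at least 1 back, so after t trips out (and t−1 returns) at most 3t − (t−1) of the 10 are across; that first reaches 10 at t = 5, so at least 9 crossings are needed.
The safety rule pushes this higher. Following every safe sequence of crossings, the most of the 10 that can be at the east ledge as the rope basket arrives there on crossing 9 is 9 — never all 10.
So no plan with fewer than 11 crossings exists, and this one achieves 11:
1. dragon IV and trainer IV cross → the east ledge.
2. trainer IV crosses ← the west ledge.
3. dragon I, dragon II, and dragon V cross → the east ledge.
4. dragon IV crosses ← the west ledge.
5. trainer I, trainer II, and trainer V cross → the east ledge.
6. dragon I and trainer I cross ← the west ledge.
7. trainer I, trainer III, and trainer IV cross → the east ledge.
8. dragon II crosses ← the west ledge.
9. dragon I and dragon IV cross → the east ledge.
10. dragon IV crosses ← the west ledge.
11. dragon II, dragon III, and dragon IV cross → the east ledge.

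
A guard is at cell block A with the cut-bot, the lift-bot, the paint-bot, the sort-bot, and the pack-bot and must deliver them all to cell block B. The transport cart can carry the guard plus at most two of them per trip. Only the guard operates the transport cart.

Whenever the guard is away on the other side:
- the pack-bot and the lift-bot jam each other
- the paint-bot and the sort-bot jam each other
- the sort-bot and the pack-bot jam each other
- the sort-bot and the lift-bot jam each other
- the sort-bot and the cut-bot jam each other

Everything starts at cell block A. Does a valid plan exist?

1. Guard goes to cell block B with the lift-bot and the sort-bot.  [cell block A: the cut-bot, the pack-bot, the paint-bot | cell block B: the lift-bot, the sort-bot]
2. Guard goes back to cell block A with the lift-bot.  [cell block A: the cut-bot, the lift-bot, the pack-bot, the paint-bot | cell block B: the sort-bot]
3. Guard goes to cell block B with the cut-bot and the lift-bot.  [cell block A: the pack-bot, the paint-bot | cell block B: the cut-bot, the lift-bot, the sort-bot]
4. Guard goes back to cell block A with the sort-bot.  [cell block A: the pack-bot, the paint-bot, the sort-bot | cell block B: the cut-bot, the lift-bot]
5. Guard goes to cell block B with the paint-bot and the sort-bot.  [cell block A: the pack-bot | cell block B: the cut-bot, the lift-bot, the paint-bot, the sort-bot]
6. Guard goes back to cell block A with the sort-bot.  [cell block A: the pack-bot, the sort-bot | cell block B: the cut-bot, the lift-bot, the paint-bot]
7. Guard goes to cell block B with the pack-bot and the sort-bot.  [cell block A: — | cell block B: the cut-bot, the lift-bot, the pack-bot, the paint-bot, the sort-bot]

Yes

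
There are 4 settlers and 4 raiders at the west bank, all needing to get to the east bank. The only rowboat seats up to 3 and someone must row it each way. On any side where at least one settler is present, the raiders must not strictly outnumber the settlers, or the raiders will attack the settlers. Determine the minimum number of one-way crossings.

Counting alone: each trip to the east bank takes at most 3 across and each return brings at least 1 back, so after t trips out (and t−1 returns) at most 3t − (t−1) of the 8 are across; that first reaches 8 at t = 4, so at least 7 crossings are needed.
The safety rule pushes this higher. Following every safe sequence of crossings, the most of the 8 that can be at the east bank as the rowboat arrives there on crossing 7 is 7 — never all 8.
So no plan with fewer than 9 crossings exists, and this one achieves 9:
1. 2 raiders → the east bank.  (the west bank: 4S 2R; the east bank: 0S 2R)
2. 1 raider ← the west bank.  (the west bank: 4S 3R; the east bank: 0S 1R)
3. 3 raiders → the east bank.  (the west bank: 4S 0R; the east bank: 0S 4R)
4. 1 raider ← the west bank.  (the west bank: 4S 1R; the east bank: 0S 3R)
5. 3 settlers → the east bank.  (the west bank: 1S 1R; the east bank: 3S 3R)
6. 1 settler and 1 raider ← the west bank.  (the west bank: 2S 2R; the east bank: 2S 2R)
7. 2 settlers → the east bank.  (the west bank: 0S 2R; the east bank: 4S 2R)
8. 1 raider ← the west bank.  (the west bank: 0S 3R; the east bank: 4S 1R)
9. 3 raiders → the east bank.  (the west bank: 0S 0R; the east bank: 4S 4R)

9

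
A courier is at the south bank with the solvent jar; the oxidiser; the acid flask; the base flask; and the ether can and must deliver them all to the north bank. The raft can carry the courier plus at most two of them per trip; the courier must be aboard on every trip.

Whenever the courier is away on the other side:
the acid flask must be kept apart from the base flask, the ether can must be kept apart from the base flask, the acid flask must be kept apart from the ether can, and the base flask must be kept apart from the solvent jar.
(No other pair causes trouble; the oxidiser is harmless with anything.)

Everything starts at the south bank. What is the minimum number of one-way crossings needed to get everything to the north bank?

Counting alone: the courier can take at most 2 across per trip to the north bank, so moving all 5 needs at least 3 loaded trips out, with a return between consecutive ones — at least 5 crossings.
The safety rule pushes this higher. Following every safe sequence of crossings, the most of the 5 that can be at the north bank as the raft arrives there on crossing 5 is 4 — never all 5.
So no plan with fewer than 7 crossings exists, and this one achieves 7:
1. Courier goes to the north bank with the acid flask and the base flask.  [the south bank: the ether can, the oxidiser, the solvent jar | the north bank: the acid flask, the base flask]
2. Courier goes back to the south bank with the acid flask.  [the south bank: the acid flask, the ether can, the oxidiser, the solvent jar | the north bank: the base flask]
3. Courier goes to the north bank with the acid flask and the solvent jar.  [the south bank: the ether can, the oxidiser | the north bank: the acid flask, the base flask, the solvent jar]
4. Courier goes back to the south bank with the base flask.  [the south bank: the base flask, the ether can, the oxidiser | the north bank: the acid flask, the solvent jar]
5. Courier goes to the north bank with the base flask and the oxidiser.  [the south bank: the ether can | the north bank: the acid flask, the base flask, the oxidiser, the solvent jar]
6. Courier goes back to the south bank with the base flask.  [the south bank: the base flask, the ether can | the north bank: the acid flask, the oxidiser, the solvent jar]
7. Courier goes to the north bank with the base flask and the ether can.  [the south bank: — | the north bank: the acid flask, the base flask, the ether can, the oxidiser, the solvent jar]

7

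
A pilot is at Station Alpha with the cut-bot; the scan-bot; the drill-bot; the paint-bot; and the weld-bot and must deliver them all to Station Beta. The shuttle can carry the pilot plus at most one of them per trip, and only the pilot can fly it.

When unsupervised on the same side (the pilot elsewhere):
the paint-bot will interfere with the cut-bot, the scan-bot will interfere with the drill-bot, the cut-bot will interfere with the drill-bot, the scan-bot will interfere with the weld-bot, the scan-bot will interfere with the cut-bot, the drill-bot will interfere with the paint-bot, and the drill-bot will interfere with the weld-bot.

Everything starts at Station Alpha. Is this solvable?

Whatever the first load, the items left behind include a forbidden pair without the pilot. No opening move is safe, so no plan exists.

No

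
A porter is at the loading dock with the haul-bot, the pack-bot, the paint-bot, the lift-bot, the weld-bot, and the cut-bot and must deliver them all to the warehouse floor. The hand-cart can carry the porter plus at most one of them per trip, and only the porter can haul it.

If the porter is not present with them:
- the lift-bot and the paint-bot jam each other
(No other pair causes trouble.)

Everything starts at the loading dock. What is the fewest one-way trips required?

11

Counting alone: the porter can take at most 1 across per trip to the warehouse floor, so moving all 6 needs at least 6 loaded trips out, with a return between consecutive ones — at least 11 crossings.
The plan below uses exactly 11 crossings, so it is optimal:
1. Porter goes to the warehouse floor with the paint-bot.  [the loading dock: the cut-bot, the haul-bot, the lift-bot, the pack-bot, the weld-bot | the warehouse floor: the paint-bot]
2. Porter goes back to the loading dock alone.  [the loading dock: the cut-bot, the haul-bot, the lift-bot, the pack-bot, the weld-bot | the warehouse floor: the paint-bot]
3. Porter goes to the warehouse floor with the haul-bot.  [the loading dock: the cut-bot, the lift-bot, the pack-bot, the weld-bot | the warehouse floor: the haul-bot, the paint-bot]
4. Porter goes back to the loading dock alone.  [the loading dock: the cut-bot, the lift-bot, the pack-bot, the weld-bot | the warehouse floor: the haul-bot, the paint-bot]
5. Porter goes to the warehouse floor with the pack-bot.  [the loading dock: the cut-bot, the lift-bot, the weld-bot | the warehouse floor: the haul-bot, the pack-bot, the paint-bot]
6. Porter goes back to the loading dock alone.  [the loading dock: the cut-bot, the lift-bot, the weld-bot | the warehouse floor: the haul-bot, the pack-bot, the paint-bot]
7. Porter goes to the warehouse floor with the weld-bot.  [the loading dock: the cut-bot, the lift-bot | the warehouse floor: the haul-bot, the pack-bot, the paint-bot, the weld-bot]
8. Porter goes back to the loading dock alone.  [the loading dock: the cut-bot, the lift-bot | the warehouse floor: the haul-bot, the pack-bot, the paint-bot, the weld-bot]
9. Porter goes to the warehouse floor with the cut-bot.  [the loading dock: the lift-bot | the warehouse floor: the cut-bot, the haul-bot, the pack-bot, the paint-bot, the weld-bot]
10. Porter goes back to the loading dock alone.  [the loading dock: the lift-bot | the warehouse floor: the cut-bot, the haul-bot, the pack-bot, the paint-bot, the weld-bot]
11. Porter goes to the warehouse floor with the lift-bot.  [the loading dock: — | the warehouse floor: the cut-bot, the haul-bot, the lift-bot, the pack-bot, the paint-bot, the weld-bot]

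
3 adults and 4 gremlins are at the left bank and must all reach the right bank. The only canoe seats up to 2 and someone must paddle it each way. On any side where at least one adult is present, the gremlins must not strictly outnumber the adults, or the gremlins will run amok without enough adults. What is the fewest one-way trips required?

impossible

The gremlins already outnumber the adults at the left bank before anyone moves, so the starting position itself is disallowed.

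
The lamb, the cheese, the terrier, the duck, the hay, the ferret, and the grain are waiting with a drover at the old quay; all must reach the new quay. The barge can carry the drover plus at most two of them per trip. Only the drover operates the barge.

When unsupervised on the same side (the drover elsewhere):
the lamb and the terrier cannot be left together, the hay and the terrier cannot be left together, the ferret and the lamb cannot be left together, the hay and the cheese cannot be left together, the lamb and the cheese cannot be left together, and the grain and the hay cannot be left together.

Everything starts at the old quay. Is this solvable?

Yes

1. Drover goes to the new quay with the hay and the lamb.
2. Drover goes back to the old quay alone.
3. Drover goes to the new quay with the duck.
4. Drover goes back to the old quay alone.
5. Drover goes to the new quay with the cheese and the terrier.
6. Drover goes back to the old quay with the hay and the lamb.
7. Drover goes to the new quay with the ferret and the grain.
8. Drover goes back to the old quay alone.
9. Drover goes to the new quay with the hay and the lamb.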